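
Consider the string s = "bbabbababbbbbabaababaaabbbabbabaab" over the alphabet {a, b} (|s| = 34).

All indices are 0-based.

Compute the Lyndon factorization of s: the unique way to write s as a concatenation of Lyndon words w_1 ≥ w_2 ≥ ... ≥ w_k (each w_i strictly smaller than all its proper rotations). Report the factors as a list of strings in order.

emit factor 1: 'b' (i=0, period=1)
emit factor 2: 'b' (i=1, period=1)
emit factor 3: 'abb' (i=2, period=3)
emit factor 4: 'ababbbbb' (i=5, period=8)
emit factor 5: 'ab' (i=13, period=2)
emit factor 6: 'aabab' (i=15, period=5)
emit factor 7: 'aaabbbabbabaab' (i=20, period=14)

["b", "b", "abb", "ababbbbb", "ab", "aabab", "aaabbbabbabaab"]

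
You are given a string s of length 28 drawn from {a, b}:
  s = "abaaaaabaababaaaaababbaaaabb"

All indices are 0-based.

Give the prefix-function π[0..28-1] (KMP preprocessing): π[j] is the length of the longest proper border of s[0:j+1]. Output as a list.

[0, 0, 1, 1, 1, 1, 1, 2, 3, 4, 2, 3, 2, 3, 4, 5, 6, 7, 8, 9, 2, 0, 1, 1, 1, 1, 2, 0]

π[0] = 0
j=1 s[j]='b': π[1]=0 (border '')
j=2 s[j]='a': π[2]=1 (border 'a')
j=3 s[j]='a': k: 1→0; π[3]=1 (border 'a')
j=4 s[j]='a': k: 1→0; π[4]=1 (border 'a')
j=5 s[j]='a': k: 1→0; π[5]=1 (border 'a')
j=6 s[j]='a': k: 1→0; π[6]=1 (border 'a')
j=7 s[j]='b': π[7]=2 (border 'ab')
j=8 s[j]='a': π[8]=3 (border 'aba')
j=9 s[j]='a': π[9]=4 (border 'abaa')
j=10 s[j]='b': k: 4→1; π[10]=2 (border 'ab')
j=11 s[j]='a': π[11]=3 (border 'aba')
j=12 s[j]='b': k: 3→1; π[12]=2 (border 'ab')
j=13 s[j]='a': π[13]=3 (border 'aba')
j=14 s[j]='a': π[14]=4 (border 'abaa')
j=15 s[j]='a': π[15]=5 (border 'abaaa')
j=16 s[j]='a': π[16]=6 (border 'abaaaa')
j=17 s[j]='a': π[17]=7 (border 'abaaaaa')
j=18 s[j]='b': π[18]=8 (border 'abaaaaab')
j=19 s[j]='a': π[19]=9 (border 'abaaaaaba')
j=20 s[j]='b': k: 9→3→1; π[20]=2 (border 'ab')
j=21 s[j]='b': k: 2→0; π[21]=0 (border '')
j=22 s[j]='a': π[22]=1 (border 'a')
j=23 s[j]='a': k: 1→0; π[23]=1 (border 'a')
j=24 s[j]='a': k: 1→0; π[24]=1 (border 'a')
j=25 s[j]='a': k: 1→0; π[25]=1 (border 'a')
j=26 s[j]='b': π[26]=2 (border 'ab')
j=27 s[j]='b': k: 2→0; π[27]=0 (border '')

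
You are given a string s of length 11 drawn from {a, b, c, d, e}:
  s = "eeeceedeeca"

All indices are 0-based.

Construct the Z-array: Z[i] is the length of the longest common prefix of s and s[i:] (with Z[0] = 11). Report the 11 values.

[11, 2, 1, 0, 2, 1, 0, 2, 1, 0, 0]

Z[0]=11
i=1: fresh scan; Z[1]=2 extend→box=[1,3)
i=2: min(r-i=1, Z[1]=2)=1; Z[2]=1
i=3: fresh scan; Z[3]=0
i=4: fresh scan; Z[4]=2 extend→box=[4,6)
i=5: min(r-i=1, Z[1]=2)=1; Z[5]=1
i=6: fresh scan; Z[6]=0
i=7: fresh scan; Z[7]=2 extend→box=[7,9)
i=8: min(r-i=1, Z[1]=2)=1; Z[8]=1
i=9: fresh scan; Z[9]=0
i=10: fresh scan; Z[10]=0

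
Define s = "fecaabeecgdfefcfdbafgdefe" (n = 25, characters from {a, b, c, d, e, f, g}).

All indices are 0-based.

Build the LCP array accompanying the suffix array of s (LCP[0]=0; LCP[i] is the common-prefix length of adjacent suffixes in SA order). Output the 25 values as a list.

[0, 1, 1, 0, 1, 0, 1, 1, 0, 1, 1, 0, 1, 2, 1, 1, 2, 0, 1, 1, 2, 2, 1, 0, 2]

rank | idx | suffix
   0 |   3 | aabeecgdfefcfdbafgdefe
   1 |   4 | abeecgdfefcfdbafgdefe
   2 |  18 | afgdefe
   3 |  17 | bafgdefe
   4 |   5 | beecgdfefcfdbafgdefe
   5 |   2 | caabeecgdfefcfdbafgdefe
   6 |  14 | cfdbafgdefe
   7 |   8 | cgdfefcfdbafgdefe
   8 |  16 | dbafgdefe
   9 |  21 | defe
  10 |  10 | dfefcfdbafgdefe
  11 |  24 | e
  12 |   1 | ecaabeecgdfefcfdbafgdefe
  13 |   7 | ecgdfefcfdbafgdefe
  14 |   6 | eecgdfefcfdbafgdefe
  15 |  12 | efcfdbafgdefe
  16 |  22 | efe
  17 |  13 | fcfdbafgdefe
  18 |  15 | fdbafgdefe
  19 |  23 | fe
  20 |   0 | fecaabeecgdfefcfdbafgdefe
  21 |  11 | fefcfdbafgdefe
  22 |  19 | fgdefe
  23 |  20 | gdefe
  24 |   9 | gdfefcfdbafgdefe

SA = [3, 4, 18, 17, 5, 2, 14, 8, 16, 21, 10, 24, 1, 7, 6, 12, 22, 13, 15, 23, 0, 11, 19, 20, 9]
i: (SA[i-1],SA[i]) lcp shared
  1: (3,4) 1 'a'
  2: (4,18) 1 'a'
  3: (18,17) 0 ''
  4: (17,5) 1 'b'
  5: (5,2) 0 ''
  6: (2,14) 1 'c'
  7: (14,8) 1 'c'
  8: (8,16) 0 ''
  9: (16,21) 1 'd'
  10: (21,10) 1 'd'
  11: (10,24) 0 ''
  12: (24,1) 1 'e'
  13: (1,7) 2 'ec'
  14: (7,6) 1 'e'
  15: (6,12) 1 'e'
  16: (12,22) 2 'ef'
  17: (22,13) 0 ''
  18: (13,15) 1 'f'
  19: (15,23) 1 'f'
  20: (23,0) 2 'fe'
  21: (0,11) 2 'fe'
  22: (11,19) 1 'f'
  23: (19,20) 0 ''
  24: (20,9) 2 'gd'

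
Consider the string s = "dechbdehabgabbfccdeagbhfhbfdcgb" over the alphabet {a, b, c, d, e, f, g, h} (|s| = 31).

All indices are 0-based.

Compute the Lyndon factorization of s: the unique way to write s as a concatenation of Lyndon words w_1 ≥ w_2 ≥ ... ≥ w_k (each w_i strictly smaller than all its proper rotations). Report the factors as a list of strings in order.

["de", "ch", "bdeh", "abg", "abbfccdeagbhfhbfdcgb"]

emit factor 1: 'de' (i=0, period=2)
emit factor 2: 'ch' (i=2, period=2)
emit factor 3: 'bdeh' (i=4, period=4)
emit factor 4: 'abg' (i=8, period=3)
emit factor 5: 'abbfccdeagbhfhbfdcgb' (i=11, period=20)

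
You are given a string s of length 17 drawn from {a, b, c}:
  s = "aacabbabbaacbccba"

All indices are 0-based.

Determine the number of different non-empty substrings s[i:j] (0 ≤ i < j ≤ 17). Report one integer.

rank | idx | suffix
   0 |  16 | a
   1 |   0 | aacabbabbaacbccba
   2 |   9 | aacbccba
   3 |   6 | abbaacbccba
   4 |   3 | abbabbaacbccba
   5 |   1 | acabbabbaacbccba
   6 |  10 | acbccba
   7 |  15 | ba
   8 |   8 | baacbccba
   9 |   5 | babbaacbccba
  10 |   7 | bbaacbccba
  11 |   4 | bbabbaacbccba
  12 |  12 | bccba
  13 |   2 | cabbabbaacbccba
  14 |  14 | cba
  15 |  11 | cbccba
  16 |  13 | ccba

SA = [16, 0, 9, 6, 3, 1, 10, 15, 8, 5, 7, 4, 12, 2, 14, 11, 13]
i: (SA[i-1],SA[i]) lcp shared
  1: (16,0) 1 'a'
  2: (0,9) 3 'aac'
  3: (9,6) 1 'a'
  4: (6,3) 4 'abba'
  5: (3,1) 1 'a'
  6: (1,10) 2 'ac'
  7: (10,15) 0 ''
  8: (15,8) 2 'ba'
  9: (8,5) 2 'ba'
  10: (5,7) 1 'b'
  11: (7,4) 3 'bba'
  12: (4,12) 1 'b'
  13: (12,2) 0 ''
  14: (2,14) 1 'c'
  15: (14,11) 2 'cb'
  16: (11,13) 1 'c'

n(n+1)/2 = 17·18/2 = 153
Σ LCP = 0 + 1 + 3 + 1 + 4 + 1 + 2 + 0 + 2 + 2 + 1 + 3 + 1 + 0 + 1 + 2 + 1 = 25
distinct = 153 − 25 = 128

128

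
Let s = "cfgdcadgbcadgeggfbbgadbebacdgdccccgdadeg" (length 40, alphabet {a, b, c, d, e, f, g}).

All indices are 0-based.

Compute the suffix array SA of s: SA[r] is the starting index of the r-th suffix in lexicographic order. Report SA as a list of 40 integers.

rank | idx | suffix
   0 |  25 | acdgdccccgdadeg
   1 |  20 | adbebacdgdccccgdadeg
   2 |  36 | adeg
   3 |   5 | adgbcadgeggfbbgadbebacdgdccccgdadeg
   4 |  10 | adgeggfbbgadbebacdgdccccgdadeg
   5 |  24 | bacdgdccccgdadeg
   6 |  17 | bbgadbebacdgdccccgdadeg
   7 |   8 | bcadgeggfbbgadbebacdgdccccgdadeg
   8 |  22 | bebacdgdccccgdadeg
   9 |  18 | bgadbebacdgdccccgdadeg
  10 |   4 | cadgbcadgeggfbbgadbebacdgdccccgdadeg
  11 |   9 | cadgeggfbbgadbebacdgdccccgdadeg
  12 |  30 | ccccgdadeg
  13 |  31 | cccgdadeg
  14 |  32 | ccgdadeg
  15 |  26 | cdgdccccgdadeg
  16 |   0 | cfgdcadgbcadgeggfbbgadbebacdgdccccgdadeg
  17 |  33 | cgdadeg
  18 |  35 | dadeg
  19 |  21 | dbebacdgdccccgdadeg
  20 |   3 | dcadgbcadgeggfbbgadbebacdgdccccgdadeg
  21 |  29 | dccccgdadeg
  22 |  37 | deg
  23 |   6 | dgbcadgeggfbbgadbebacdgdccccgdadeg
  24 |  27 | dgdccccgdadeg
  25 |  11 | dgeggfbbgadbebacdgdccccgdadeg
  26 |  23 | ebacdgdccccgdadeg
  27 |  38 | eg
  28 |  13 | eggfbbgadbebacdgdccccgdadeg
  29 |  16 | fbbgadbebacdgdccccgdadeg
  30 |   1 | fgdcadgbcadgeggfbbgadbebacdgdccccgdadeg
  31 |  39 | g
  32 |  19 | gadbebacdgdccccgdadeg
  33 |   7 | gbcadgeggfbbgadbebacdgdccccgdadeg
  34 |  34 | gdadeg
  35 |   2 | gdcadgbcadgeggfbbgadbebacdgdccccgdadeg
  36 |  28 | gdccccgdadeg
  37 |  12 | geggfbbgadbebacdgdccccgdadeg
  38 |  15 | gfbbgadbebacdgdccccgdadeg
  39 |  14 | ggfbbgadbebacdgdccccgdadeg

[25, 20, 36, 5, 10, 24, 17, 8, 22, 18, 4, 9, 30, 31, 32, 26, 0, 33, 35, 21, 3, 29, 37, 6, 27, 11, 23, 38, 13, 16, 1, 39, 19, 7, 34, 2, 28, 12, 15, 14]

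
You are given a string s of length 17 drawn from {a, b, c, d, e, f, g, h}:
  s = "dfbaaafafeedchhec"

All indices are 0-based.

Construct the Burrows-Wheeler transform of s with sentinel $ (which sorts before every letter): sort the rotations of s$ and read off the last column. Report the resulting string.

cbaaffede$hefadahc

rank  rotation            last
    0  $dfbaaafafeedchhec  c
    1  aaafafeedchhec$dfb  b
    2  aafafeedchhec$dfba  a
    3  afafeedchhec$dfbaa  a
    4  afeedchhec$dfbaaaf  f
    5  baaafafeedchhec$df  f
    6  c$dfbaaafafeedchhe  e
    7  chhec$dfbaaafafeed  d
    8  dchhec$dfbaaafafee  e
    9  dfbaaafafeedchhec$  $
   10  ec$dfbaaafafeedchh  h
   11  edchhec$dfbaaafafe  e
   12  eedchhec$dfbaaafaf  f
   13  fafeedchhec$dfbaaa  a
   14  fbaaafafeedchhec$d  d
   15  feedchhec$dfbaaafa  a
   16  hec$dfbaaafafeedch  h
   17  hhec$dfbaaafafeedc  c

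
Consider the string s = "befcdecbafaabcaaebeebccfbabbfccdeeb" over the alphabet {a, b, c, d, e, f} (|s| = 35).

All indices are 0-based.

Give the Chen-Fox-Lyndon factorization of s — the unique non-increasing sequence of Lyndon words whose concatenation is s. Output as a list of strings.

emit factor 1: 'befcdec' (i=0, period=7)
emit factor 2: 'b' (i=7, period=1)
emit factor 3: 'af' (i=8, period=2)
emit factor 4: 'aabcaaebeebccfbabbfccdeeb' (i=10, period=25)

["befcdec", "b", "af", "aabcaaebeebccfbabbfccdeeb"]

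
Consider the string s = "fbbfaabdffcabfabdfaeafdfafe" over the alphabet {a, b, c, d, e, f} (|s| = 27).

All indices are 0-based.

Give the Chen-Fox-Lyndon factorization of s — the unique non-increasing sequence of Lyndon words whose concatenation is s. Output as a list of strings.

emit factor 1: 'f' (i=0, period=1)
emit factor 2: 'bbf' (i=1, period=3)
emit factor 3: 'aabdffcabfabdfaeafdfafe' (i=4, period=23)

["f", "bbf", "aabdffcabfabdfaeafdfafe"]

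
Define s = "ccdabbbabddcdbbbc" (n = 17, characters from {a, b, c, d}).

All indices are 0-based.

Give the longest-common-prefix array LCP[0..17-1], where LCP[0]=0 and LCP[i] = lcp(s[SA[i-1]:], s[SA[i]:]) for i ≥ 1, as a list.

rank→(start, suffix):
  0 → (3, 'abbbabddcdbbbc')
  1 → (7, 'abddcdbbbc')
  2 → (6, 'babddcdbbbc')
  3 → (5, 'bbabddcdbbbc')
  4 → (4, 'bbbabddcdbbbc')
  5 → (13, 'bbbc')
  6 → (14, 'bbc')
  7 → (15, 'bc')
  8 → (8, 'bddcdbbbc')
  9 → (16, 'c')
  10 → (0, 'ccdabbbabddcdbbbc')
  11 → (1, 'cdabbbabddcdbbbc')
  12 → (11, 'cdbbbc')
  13 → (2, 'dabbbabddcdbbbc')
  14 → (12, 'dbbbc')
  15 → (10, 'dcdbbbc')
  16 → (9, 'ddcdbbbc')

SA = [3, 7, 6, 5, 4, 13, 14, 15, 8, 16, 0, 1, 11, 2, 12, 10, 9]
[i] adj suffixes → lcp
  [1] 3/7 → 2 ('ab')
  [2] 7/6 → 0 ('')
  [3] 6/5 → 1 ('b')
  [4] 5/4 → 2 ('bb')
  [5] 4/13 → 3 ('bbb')
  [6] 13/14 → 2 ('bb')
  [7] 14/15 → 1 ('b')
  [8] 15/8 → 1 ('b')
  [9] 8/16 → 0 ('')
  [10] 16/0 → 1 ('c')
  [11] 0/1 → 1 ('c')
  [12] 1/11 → 2 ('cd')
  [13] 11/2 → 0 ('')
  [14] 2/12 → 1 ('d')
  [15] 12/10 → 1 ('d')
  [16] 10/9 → 1 ('d')

[0, 2, 0, 1, 2, 3, 2, 1, 1, 0, 1, 1, 2, 0, 1, 1, 1]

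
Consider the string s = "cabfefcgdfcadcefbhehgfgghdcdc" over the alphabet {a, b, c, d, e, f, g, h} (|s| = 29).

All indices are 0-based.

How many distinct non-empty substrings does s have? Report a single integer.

rank | idx | suffix
   0 |   1 | abfefcgdfcadcefbhehgfgghdcdc
   1 |  11 | adcefbhehgfgghdcdc
   2 |   2 | bfefcgdfcadcefbhehgfgghdcdc
   3 |  16 | bhehgfgghdcdc
   4 |  28 | c
   5 |   0 | cabfefcgdfcadcefbhehgfgghdcdc
   6 |  10 | cadcefbhehgfgghdcdc
   7 |  26 | cdc
   8 |  13 | cefbhehgfgghdcdc
   9 |   6 | cgdfcadcefbhehgfgghdcdc
  10 |  27 | dc
  11 |  25 | dcdc
  12 |  12 | dcefbhehgfgghdcdc
  13 |   8 | dfcadcefbhehgfgghdcdc
  14 |  14 | efbhehgfgghdcdc
  15 |   4 | efcgdfcadcefbhehgfgghdcdc
  16 |  18 | ehgfgghdcdc
  17 |  15 | fbhehgfgghdcdc
  18 |   9 | fcadcefbhehgfgghdcdc
  19 |   5 | fcgdfcadcefbhehgfgghdcdc
  20 |   3 | fefcgdfcadcefbhehgfgghdcdc
  21 |  21 | fgghdcdc
  22 |   7 | gdfcadcefbhehgfgghdcdc
  23 |  20 | gfgghdcdc
  24 |  22 | gghdcdc
  25 |  23 | ghdcdc
  26 |  24 | hdcdc
  27 |  17 | hehgfgghdcdc
  28 |  19 | hgfgghdcdc

SA = [1, 11, 2, 16, 28, 0, 10, 26, 13, 6, 27, 25, 12, 8, 14, 4, 18, 15, 9, 5, 3, 21, 7, 20, 22, 23, 24, 17, 19]
[i] adj suffixes → lcp
  [1] 1/11 → 1 ('a')
  [2] 11/2 → 0 ('')
  [3] 2/16 → 1 ('b')
  [4] 16/28 → 0 ('')
  [5] 28/0 → 1 ('c')
  [6] 0/10 → 2 ('ca')
  [7] 10/26 → 1 ('c')
  [8] 26/13 → 1 ('c')
  [9] 13/6 → 1 ('c')
  [10] 6/27 → 0 ('')
  [11] 27/25 → 2 ('dc')
  [12] 25/12 → 2 ('dc')
  [13] 12/8 → 1 ('d')
  [14] 8/14 → 0 ('')
  [15] 14/4 → 2 ('ef')
  [16] 4/18 → 1 ('e')
  [17] 18/15 → 0 ('')
  [18] 15/9 → 1 ('f')
  [19] 9/5 → 2 ('fc')
  [20] 5/3 → 1 ('f')
  [21] 3/21 → 1 ('f')
  [22] 21/7 → 0 ('')
  [23] 7/20 → 1 ('g')
  [24] 20/22 → 1 ('g')
  [25] 22/23 → 1 ('g')
  [26] 23/24 → 0 ('')
  [27] 24/17 → 1 ('h')
  [28] 17/19 → 1 ('h')

n(n+1)/2 = 29·30/2 = 435
Σ LCP = 0 + 1 + 0 + 1 + 0 + 1 + 2 + 1 + 1 + 1 + 0 + 2 + 2 + 1 + 0 + 2 + 1 + 0 + 1 + 2 + 1 + 1 + 0 + 1 + 1 + 1 + 0 + 1 + 1 = 26
distinct = 435 − 26 = 409

409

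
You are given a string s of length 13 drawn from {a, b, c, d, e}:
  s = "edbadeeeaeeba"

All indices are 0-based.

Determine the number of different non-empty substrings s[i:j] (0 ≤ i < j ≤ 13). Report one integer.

rank→(start, suffix):
  0 → (12, 'a')
  1 → (3, 'adeeeaeeba')
  2 → (8, 'aeeba')
  3 → (11, 'ba')
  4 → (2, 'badeeeaeeba')
  5 → (1, 'dbadeeeaeeba')
  6 → (4, 'deeeaeeba')
  7 → (7, 'eaeeba')
  8 → (10, 'eba')
  9 → (0, 'edbadeeeaeeba')
  10 → (6, 'eeaeeba')
  11 → (9, 'eeba')
  12 → (5, 'eeeaeeba')

SA = [12, 3, 8, 11, 2, 1, 4, 7, 10, 0, 6, 9, 5]
i: (SA[i-1],SA[i]) lcp shared
  1: (12,3) 1 'a'
  2: (3,8) 1 'a'
  3: (8,11) 0 ''
  4: (11,2) 2 'ba'
  5: (2,1) 0 ''
  6: (1,4) 1 'd'
  7: (4,7) 0 ''
  8: (7,10) 1 'e'
  9: (10,0) 1 'e'
  10: (0,6) 1 'e'
  11: (6,9) 2 'ee'
  12: (9,5) 2 'ee'

n(n+1)/2 = 13·14/2 = 91
Σ LCP = 0 + 1 + 1 + 0 + 2 + 0 + 1 + 0 + 1 + 1 + 1 + 2 + 2 = 12
distinct = 91 − 12 = 79

79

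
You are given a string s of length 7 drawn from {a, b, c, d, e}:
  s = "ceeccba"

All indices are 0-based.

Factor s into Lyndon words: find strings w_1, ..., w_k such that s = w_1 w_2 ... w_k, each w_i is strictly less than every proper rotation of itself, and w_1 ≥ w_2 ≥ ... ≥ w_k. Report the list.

emit factor 1: 'cee' (i=0, period=3)
emit factor 2: 'c' (i=3, period=1)
emit factor 3: 'c' (i=4, period=1)
emit factor 4: 'b' (i=5, period=1)
emit factor 5: 'a' (i=6, period=1)

["cee", "c", "c", "b", "a"]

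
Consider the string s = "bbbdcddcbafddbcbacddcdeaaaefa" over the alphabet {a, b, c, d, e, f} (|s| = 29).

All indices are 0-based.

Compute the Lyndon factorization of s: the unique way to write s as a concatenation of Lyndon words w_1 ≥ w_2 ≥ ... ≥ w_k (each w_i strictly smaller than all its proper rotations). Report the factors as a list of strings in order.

["bbbdcddc", "b", "afddbcb", "acddcde", "aaaef", "a"]

emit factor 1: 'bbbdcddc' (i=0, period=8)
emit factor 2: 'b' (i=8, period=1)
emit factor 3: 'afddbcb' (i=9, period=7)
emit factor 4: 'acddcde' (i=16, period=7)
emit factor 5: 'aaaef' (i=23, period=5)
emit factor 6: 'a' (i=28, period=1)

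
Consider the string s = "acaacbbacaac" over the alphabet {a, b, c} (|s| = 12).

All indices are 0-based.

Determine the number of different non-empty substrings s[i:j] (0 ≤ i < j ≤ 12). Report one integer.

rank→(start, suffix):
  0 → (9, 'aac')
  1 → (2, 'aacbbacaac')
  2 → (10, 'ac')
  3 → (7, 'acaac')
  4 → (0, 'acaacbbacaac')
  5 → (3, 'acbbacaac')
  6 → (6, 'bacaac')
  7 → (5, 'bbacaac')
  8 → (11, 'c')
  9 → (8, 'caac')
  10 → (1, 'caacbbacaac')
  11 → (4, 'cbbacaac')

SA = [9, 2, 10, 7, 0, 3, 6, 5, 11, 8, 1, 4]
i: (SA[i-1],SA[i]) lcp shared
  1: (9,2) 3 'aac'
  2: (2,10) 1 'a'
  3: (10,7) 2 'ac'
  4: (7,0) 5 'acaac'
  5: (0,3) 2 'ac'
  6: (3,6) 0 ''
  7: (6,5) 1 'b'
  8: (5,11) 0 ''
  9: (11,8) 1 'c'
  10: (8,1) 4 'caac'
  11: (1,4) 1 'c'

n(n+1)/2 = 12·13/2 = 78
Σ LCP = 0 + 3 + 1 + 2 + 5 + 2 + 0 + 1 + 0 + 1 + 4 + 1 = 20
distinct = 78 − 20 = 58

58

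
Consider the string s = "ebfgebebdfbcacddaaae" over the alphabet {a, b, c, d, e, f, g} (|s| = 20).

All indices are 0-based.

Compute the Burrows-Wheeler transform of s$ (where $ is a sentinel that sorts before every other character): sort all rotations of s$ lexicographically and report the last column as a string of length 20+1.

edacafeeebadcbabg$dbf

rank  rotation               last
    0  $ebfgebebdfbcacddaaae  e
    1  aaae$ebfgebebdfbcacdd  d
    2  aae$ebfgebebdfbcacdda  a
    3  acddaaae$ebfgebebdfbc  c
    4  ae$ebfgebebdfbcacddaa  a
    5  bcacddaaae$ebfgebebdf  f
    6  bdfbcacddaaae$ebfgebe  e
    7  bebdfbcacddaaae$ebfge  e
    8  bfgebebdfbcacddaaae$e  e
    9  cacddaaae$ebfgebebdfb  b
   10  cddaaae$ebfgebebdfbca  a
   11  daaae$ebfgebebdfbcacd  d
   12  ddaaae$ebfgebebdfbcac  c
   13  dfbcacddaaae$ebfgebeb  b
   14  e$ebfgebebdfbcacddaaa  a
   15  ebdfbcacddaaae$ebfgeb  b
   16  ebebdfbcacddaaae$ebfg  g
   17  ebfgebebdfbcacddaaae$  $
   18  fbcacddaaae$ebfgebebd  d
   19  fgebebdfbcacddaaae$eb  b
   20  gebebdfbcacddaaae$ebf  f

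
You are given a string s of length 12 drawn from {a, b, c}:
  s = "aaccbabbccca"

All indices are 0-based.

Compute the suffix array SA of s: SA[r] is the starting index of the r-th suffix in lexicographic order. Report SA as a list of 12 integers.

sorted suffixes:
  #0 SA[0]=11  'a'
  #1 SA[1]=0  'aaccbabbccca'
  #2 SA[2]=5  'abbccca'
  #3 SA[3]=1  'accbabbccca'
  #4 SA[4]=4  'babbccca'
  #5 SA[5]=6  'bbccca'
  #6 SA[6]=7  'bccca'
  #7 SA[7]=10  'ca'
  #8 SA[8]=3  'cbabbccca'
  #9 SA[9]=9  'cca'
  #10 SA[10]=2  'ccbabbccca'
  #11 SA[11]=8  'ccca'

[11, 0, 5, 1, 4, 6, 7, 10, 3, 9, 2, 8]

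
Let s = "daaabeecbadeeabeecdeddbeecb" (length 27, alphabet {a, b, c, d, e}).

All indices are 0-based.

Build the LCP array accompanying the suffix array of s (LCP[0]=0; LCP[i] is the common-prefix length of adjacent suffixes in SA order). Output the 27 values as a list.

[0, 2, 1, 5, 1, 0, 1, 1, 5, 4, 0, 2, 1, 0, 1, 1, 1, 2, 0, 1, 3, 2, 1, 1, 2, 4, 3]

sorted suffixes:
  #0 SA[0]=1  'aaabeecbadeeabeecdeddbeecb'
  #1 SA[1]=2  'aabeecbadeeabeecdeddbeecb'
  #2 SA[2]=3  'abeecbadeeabeecdeddbeecb'
  #3 SA[3]=13  'abeecdeddbeecb'
  #4 SA[4]=9  'adeeabeecdeddbeecb'
  #5 SA[5]=26  'b'
  #6 SA[6]=8  'badeeabeecdeddbeecb'
  #7 SA[7]=22  'beecb'
  #8 SA[8]=4  'beecbadeeabeecdeddbeecb'
  #9 SA[9]=14  'beecdeddbeecb'
  #10 SA[10]=25  'cb'
  #11 SA[11]=7  'cbadeeabeecdeddbeecb'
  #12 SA[12]=17  'cdeddbeecb'
  #13 SA[13]=0  'daaabeecbadeeabeecdeddbeecb'
  #14 SA[14]=21  'dbeecb'
  #15 SA[15]=20  'ddbeecb'
  #16 SA[16]=18  'deddbeecb'
  #17 SA[17]=10  'deeabeecdeddbeecb'
  #18 SA[18]=12  'eabeecdeddbeecb'
  #19 SA[19]=24  'ecb'
  #20 SA[20]=6  'ecbadeeabeecdeddbeecb'
  #21 SA[21]=16  'ecdeddbeecb'
  #22 SA[22]=19  'eddbeecb'
  #23 SA[23]=11  'eeabeecdeddbeecb'
  #24 SA[24]=23  'eecb'
  #25 SA[25]=5  'eecbadeeabeecdeddbeecb'
  #26 SA[26]=15  'eecdeddbeecb'

SA = [1, 2, 3, 13, 9, 26, 8, 22, 4, 14, 25, 7, 17, 0, 21, 20, 18, 10, 12, 24, 6, 16, 19, 11, 23, 5, 15]
rank  pair      lcp
   1  s[1:],s[2:]  2  'aa'
   2  s[2:],s[3:]  1  'a'
   3  s[3:],s[13:]  5  'abeec'
   4  s[13:],s[9:]  1  'a'
   5  s[9:],s[26:]  0  ''
   6  s[26:],s[8:]  1  'b'
   7  s[8:],s[22:]  1  'b'
   8  s[22:],s[4:]  5  'beecb'
   9  s[4:],s[14:]  4  'beec'
  10  s[14:],s[25:]  0  ''
  11  s[25:],s[7:]  2  'cb'
  12  s[7:],s[17:]  1  'c'
  13  s[17:],s[0:]  0  ''
  14  s[0:],s[21:]  1  'd'
  15  s[21:],s[20:]  1  'd'
  16  s[20:],s[18:]  1  'd'
  17  s[18:],s[10:]  2  'de'
  18  s[10:],s[12:]  0  ''
  19  s[12:],s[24:]  1  'e'
  20  s[24:],s[6:]  3  'ecb'
  21  s[6:],s[16:]  2  'ec'
  22  s[16:],s[19:]  1  'e'
  23  s[19:],s[11:]  1  'e'
  24  s[11:],s[23:]  2  'ee'
  25  s[23:],s[5:]  4  'eecb'
  26  s[5:],s[15:]  3  'eec'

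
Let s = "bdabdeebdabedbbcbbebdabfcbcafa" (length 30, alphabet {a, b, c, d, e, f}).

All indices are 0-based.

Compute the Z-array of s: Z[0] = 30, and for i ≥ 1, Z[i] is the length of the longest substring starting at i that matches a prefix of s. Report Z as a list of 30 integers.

Z[0]=30
i=1: i≥r, start 0; Z[1]=0
i=2: i≥r, start 0; Z[2]=0
i=3: i≥r, start 0; Z[3]=2 extend→box=[3,5)
i=4: min(r-i=1, Z[1]=0)=0; Z[4]=0
i=5: i≥r, start 0; Z[5]=0
i=6: i≥r, start 0; Z[6]=0
i=7: i≥r, start 0; Z[7]=4 extend→box=[7,11)
i=8: min(r-i=3, Z[1]=0)=0; Z[8]=0
i=9: min(r-i=2, Z[2]=0)=0; Z[9]=0
i=10: min(r-i=1, Z[3]=2)=1; Z[10]=1
i=11: i≥r, start 0; Z[11]=0
i=12: i≥r, start 0; Z[12]=0
i=13: i≥r, start 0; Z[13]=1 extend→box=[13,14)
i=14: i≥r, start 0; Z[14]=1 extend→box=[14,15)
i=15: i≥r, start 0; Z[15]=0
i=16: i≥r, start 0; Z[16]=1 extend→box=[16,17)
i=17: i≥r, start 0; Z[17]=1 extend→box=[17,18)
i=18: i≥r, start 0; Z[18]=0
i=19: i≥r, start 0; Z[19]=4 extend→box=[19,23)
i=20: min(r-i=3, Z[1]=0)=0; Z[20]=0
i=21: min(r-i=2, Z[2]=0)=0; Z[21]=0
i=22: min(r-i=1, Z[3]=2)=1; Z[22]=1
i=23: i≥r, start 0; Z[23]=0
i=24: i≥r, start 0; Z[24]=0
i=25: i≥r, start 0; Z[25]=1 extend→box=[25,26)
i=26: i≥r, start 0; Z[26]=0
i=27: i≥r, start 0; Z[27]=0
i=28: i≥r, start 0; Z[28]=0
i=29: i≥r, start 0; Z[29]=0

[30, 0, 0, 2, 0, 0, 0, 4, 0, 0, 1, 0, 0, 1, 1, 0, 1, 1, 0, 4, 0, 0, 1, 0, 0, 1, 0, 0, 0, 0]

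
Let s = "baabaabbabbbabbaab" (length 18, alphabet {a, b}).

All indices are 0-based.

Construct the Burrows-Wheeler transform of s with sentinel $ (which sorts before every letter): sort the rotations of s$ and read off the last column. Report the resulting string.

bbbbaababab$abbabaa

rank  rotation             last
    0  $baabaabbabbbabbaab  b
    1  aab$baabaabbabbbabb  b
    2  aabaabbabbbabbaab$b  b
    3  aabbabbbabbaab$baab  b
    4  ab$baabaabbabbbabba  a
    5  abaabbabbbabbaab$ba  a
    6  abbaab$baabaabbabbb  b
    7  abbabbbabbaab$baaba  a
    8  abbbabbaab$baabaabb  b
    9  b$baabaabbabbbabbaa  a
   10  baab$baabaabbabbbab  b
   11  baabaabbabbbabbaab$  $
   12  baabbabbbabbaab$baa  a
   13  babbaab$baabaabbabb  b
   14  babbbabbaab$baabaab  b
   15  bbaab$baabaabbabbba  a
   16  bbabbaab$baabaabbab  b
   17  bbabbbabbaab$baabaa  a
   18  bbbabbaab$baabaabba  a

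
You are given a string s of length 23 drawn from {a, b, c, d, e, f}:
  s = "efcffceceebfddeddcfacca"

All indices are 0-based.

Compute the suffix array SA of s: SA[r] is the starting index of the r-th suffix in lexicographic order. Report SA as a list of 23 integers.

[22, 19, 10, 21, 20, 5, 7, 17, 2, 16, 15, 12, 13, 9, 6, 14, 8, 0, 18, 4, 1, 11, 3]

rank | idx | suffix
   0 |  22 | a
   1 |  19 | acca
   2 |  10 | bfddeddcfacca
   3 |  21 | ca
   4 |  20 | cca
   5 |   5 | ceceebfddeddcfacca
   6 |   7 | ceebfddeddcfacca
   7 |  17 | cfacca
   8 |   2 | cffceceebfddeddcfacca
   9 |  16 | dcfacca
  10 |  15 | ddcfacca
  11 |  12 | ddeddcfacca
  12 |  13 | deddcfacca
  13 |   9 | ebfddeddcfacca
  14 |   6 | eceebfddeddcfacca
  15 |  14 | eddcfacca
  16 |   8 | eebfddeddcfacca
  17 |   0 | efcffceceebfddeddcfacca
  18 |  18 | facca
  19 |   4 | fceceebfddeddcfacca
  20 |   1 | fcffceceebfddeddcfacca
  21 |  11 | fddeddcfacca
  22 |   3 | ffceceebfddeddcfacca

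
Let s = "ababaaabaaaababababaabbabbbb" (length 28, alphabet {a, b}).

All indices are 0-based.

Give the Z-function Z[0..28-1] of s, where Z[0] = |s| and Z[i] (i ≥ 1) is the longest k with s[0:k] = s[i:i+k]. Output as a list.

Z[0]=28
i=1: i≥r, start 0; Z[1]=0
i=2: i≥r, start 0; Z[2]=3 grow→box=[2,5)
i=3: min(r-i=2, Z[1]=0)=0; Z[3]=0
i=4: min(r-i=1, Z[2]=3)=1; Z[4]=1
i=5: i≥r, start 0; Z[5]=1 grow→box=[5,6)
i=6: i≥r, start 0; Z[6]=3 grow→box=[6,9)
i=7: min(r-i=2, Z[1]=0)=0; Z[7]=0
i=8: min(r-i=1, Z[2]=3)=1; Z[8]=1
i=9: i≥r, start 0; Z[9]=1 grow→box=[9,10)
i=10: i≥r, start 0; Z[10]=1 grow→box=[10,11)
i=11: i≥r, start 0; Z[11]=5 grow→box=[11,16)
i=12: min(r-i=4, Z[1]=0)=0; Z[12]=0
i=13: min(r-i=3, Z[2]=3)=3; Z[13]=5 grow→box=[13,18)
i=14: min(r-i=4, Z[1]=0)=0; Z[14]=0
i=15: min(r-i=3, Z[2]=3)=3; Z[15]=6 grow→box=[15,21)
i=16: min(r-i=5, Z[1]=0)=0; Z[16]=0
i=17: min(r-i=4, Z[2]=3)=3; Z[17]=3
i=18: min(r-i=3, Z[3]=0)=0; Z[18]=0
i=19: min(r-i=2, Z[4]=1)=1; Z[19]=1
i=20: min(r-i=1, Z[5]=1)=1; Z[20]=2 grow→box=[20,22)
i=21: min(r-i=1, Z[1]=0)=0; Z[21]=0
i=22: i≥r, start 0; Z[22]=0
i=23: i≥r, start 0; Z[23]=2 grow→box=[23,25)
i=24: min(r-i=1, Z[1]=0)=0; Z[24]=0
i=25: i≥r, start 0; Z[25]=0
i=26: i≥r, start 0; Z[26]=0
i=27: i≥r, start 0; Z[27]=0

[28, 0, 3, 0, 1, 1, 3, 0, 1, 1, 1, 5, 0, 5, 0, 6, 0, 3, 0, 1, 2, 0, 0, 2, 0, 0, 0, 0]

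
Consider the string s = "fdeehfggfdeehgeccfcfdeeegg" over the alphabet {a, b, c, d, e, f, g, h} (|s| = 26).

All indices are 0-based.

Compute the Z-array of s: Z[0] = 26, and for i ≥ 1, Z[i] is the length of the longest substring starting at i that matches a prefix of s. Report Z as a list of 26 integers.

Z[0]=26
i=1: outside box; Z[1]=0
i=2: outside box; Z[2]=0
i=3: outside box; Z[3]=0
i=4: outside box; Z[4]=0
i=5: outside box; Z[5]=1 scan→box=[5,6)
i=6: outside box; Z[6]=0
i=7: outside box; Z[7]=0
i=8: outside box; Z[8]=5 scan→box=[8,13)
i=9: min(r-i=4, Z[1]=0)=0; Z[9]=0
i=10: min(r-i=3, Z[2]=0)=0; Z[10]=0
i=11: min(r-i=2, Z[3]=0)=0; Z[11]=0
i=12: min(r-i=1, Z[4]=0)=0; Z[12]=0
i=13: outside box; Z[13]=0
i=14: outside box; Z[14]=0
i=15: outside box; Z[15]=0
i=16: outside box; Z[16]=0
i=17: outside box; Z[17]=1 scan→box=[17,18)
i=18: outside box; Z[18]=0
i=19: outside box; Z[19]=4 scan→box=[19,23)
i=20: min(r-i=3, Z[1]=0)=0; Z[20]=0
i=21: min(r-i=2, Z[2]=0)=0; Z[21]=0
i=22: min(r-i=1, Z[3]=0)=0; Z[22]=0
i=23: outside box; Z[23]=0
i=24: outside box; Z[24]=0
i=25: outside box; Z[25]=0

[26, 0, 0, 0, 0, 1, 0, 0, 5, 0, 0, 0, 0, 0, 0, 0, 0, 1, 0, 4, 0, 0, 0, 0, 0, 0]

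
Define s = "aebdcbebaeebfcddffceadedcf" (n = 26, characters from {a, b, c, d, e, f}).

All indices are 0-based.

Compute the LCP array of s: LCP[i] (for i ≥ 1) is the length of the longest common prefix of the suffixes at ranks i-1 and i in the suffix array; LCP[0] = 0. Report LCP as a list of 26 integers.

[0, 1, 2, 0, 1, 1, 1, 0, 1, 1, 1, 0, 2, 1, 1, 1, 0, 1, 2, 2, 1, 1, 0, 1, 2, 1]

sorted suffixes:
  #0 SA[0]=20  'adedcf'
  #1 SA[1]=0  'aebdcbebaeebfcddffceadedcf'
  #2 SA[2]=8  'aeebfcddffceadedcf'
  #3 SA[3]=7  'baeebfcddffceadedcf'
  #4 SA[4]=2  'bdcbebaeebfcddffceadedcf'
  #5 SA[5]=5  'bebaeebfcddffceadedcf'
  #6 SA[6]=11  'bfcddffceadedcf'
  #7 SA[7]=4  'cbebaeebfcddffceadedcf'
  #8 SA[8]=13  'cddffceadedcf'
  #9 SA[9]=18  'ceadedcf'
  #10 SA[10]=24  'cf'
  #11 SA[11]=3  'dcbebaeebfcddffceadedcf'
  #12 SA[12]=23  'dcf'
  #13 SA[13]=14  'ddffceadedcf'
  #14 SA[14]=21  'dedcf'
  #15 SA[15]=15  'dffceadedcf'
  #16 SA[16]=19  'eadedcf'
  #17 SA[17]=6  'ebaeebfcddffceadedcf'
  #18 SA[18]=1  'ebdcbebaeebfcddffceadedcf'
  #19 SA[19]=10  'ebfcddffceadedcf'
  #20 SA[20]=22  'edcf'
  #21 SA[21]=9  'eebfcddffceadedcf'
  #22 SA[22]=25  'f'
  #23 SA[23]=12  'fcddffceadedcf'
  #24 SA[24]=17  'fceadedcf'
  #25 SA[25]=16  'ffceadedcf'

SA = [20, 0, 8, 7, 2, 5, 11, 4, 13, 18, 24, 3, 23, 14, 21, 15, 19, 6, 1, 10, 22, 9, 25, 12, 17, 16]
i: (SA[i-1],SA[i]) lcp shared
  1: (20,0) 1 'a'
  2: (0,8) 2 'ae'
  3: (8,7) 0 ''
  4: (7,2) 1 'b'
  5: (2,5) 1 'b'
  6: (5,11) 1 'b'
  7: (11,4) 0 ''
  8: (4,13) 1 'c'
  9: (13,18) 1 'c'
  10: (18,24) 1 'c'
  11: (24,3) 0 ''
  12: (3,23) 2 'dc'
  13: (23,14) 1 'd'
  14: (14,21) 1 'd'
  15: (21,15) 1 'd'
  16: (15,19) 0 ''
  17: (19,6) 1 'e'
  18: (6,1) 2 'eb'
  19: (1,10) 2 'eb'
  20: (10,22) 1 'e'
  21: (22,9) 1 'e'
  22: (9,25) 0 ''
  23: (25,12) 1 'f'
  24: (12,17) 2 'fc'
  25: (17,16) 1 'f'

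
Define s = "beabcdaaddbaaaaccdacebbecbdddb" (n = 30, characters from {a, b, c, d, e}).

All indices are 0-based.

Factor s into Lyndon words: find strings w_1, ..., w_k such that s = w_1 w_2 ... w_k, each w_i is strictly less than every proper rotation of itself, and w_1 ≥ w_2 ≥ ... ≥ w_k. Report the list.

emit factor 1: 'be' (i=0, period=2)
emit factor 2: 'abcd' (i=2, period=4)
emit factor 3: 'aaddb' (i=6, period=5)
emit factor 4: 'aaaaccdacebbecbdddb' (i=11, period=19)

["be", "abcd", "aaddb", "aaaaccdacebbecbdddb"]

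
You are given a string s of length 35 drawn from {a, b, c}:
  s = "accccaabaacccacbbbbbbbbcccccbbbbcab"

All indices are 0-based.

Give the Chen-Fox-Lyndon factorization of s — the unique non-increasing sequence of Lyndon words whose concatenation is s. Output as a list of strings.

["acccc", "aabaacccacbbbbbbbbcccccbbbbcab"]

emit factor 1: 'acccc' (i=0, period=5)
emit factor 2: 'aabaacccacbbbbbbbbcccccbbbbcab' (i=5, period=30)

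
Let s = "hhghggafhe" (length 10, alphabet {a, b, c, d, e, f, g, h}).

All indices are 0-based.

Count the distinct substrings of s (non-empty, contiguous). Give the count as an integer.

rank→(start, suffix):
  0 → (6, 'afhe')
  1 → (9, 'e')
  2 → (7, 'fhe')
  3 → (5, 'gafhe')
  4 → (4, 'ggafhe')
  5 → (2, 'ghggafhe')
  6 → (8, 'he')
  7 → (3, 'hggafhe')
  8 → (1, 'hghggafhe')
  9 → (0, 'hhghggafhe')

SA = [6, 9, 7, 5, 4, 2, 8, 3, 1, 0]
rank  pair      lcp
   1  s[6:],s[9:]  0  ''
   2  s[9:],s[7:]  0  ''
   3  s[7:],s[5:]  0  ''
   4  s[5:],s[4:]  1  'g'
   5  s[4:],s[2:]  1  'g'
   6  s[2:],s[8:]  0  ''
   7  s[8:],s[3:]  1  'h'
   8  s[3:],s[1:]  2  'hg'
   9  s[1:],s[0:]  1  'h'

n(n+1)/2 = 10·11/2 = 55
Σ LCP = 0 + 0 + 0 + 0 + 1 + 1 + 0 + 1 + 2 + 1 = 6
distinct = 55 − 6 = 49

49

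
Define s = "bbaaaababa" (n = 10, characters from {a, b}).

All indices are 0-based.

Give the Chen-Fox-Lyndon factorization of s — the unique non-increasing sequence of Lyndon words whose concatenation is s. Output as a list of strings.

["b", "b", "aaaabab", "a"]

emit factor 1: 'b' (i=0, period=1)
emit factor 2: 'b' (i=1, period=1)
emit factor 3: 'aaaabab' (i=2, period=7)
emit factor 4: 'a' (i=9, period=1)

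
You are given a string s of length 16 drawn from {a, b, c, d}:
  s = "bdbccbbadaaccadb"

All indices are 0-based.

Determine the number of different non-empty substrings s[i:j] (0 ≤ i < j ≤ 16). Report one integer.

rank | idx | suffix
   0 |   9 | aaccadb
   1 |  10 | accadb
   2 |   7 | adaaccadb
   3 |  13 | adb
   4 |  15 | b
   5 |   6 | badaaccadb
   6 |   5 | bbadaaccadb
   7 |   2 | bccbbadaaccadb
   8 |   0 | bdbccbbadaaccadb
   9 |  12 | cadb
  10 |   4 | cbbadaaccadb
  11 |  11 | ccadb
  12 |   3 | ccbbadaaccadb
  13 |   8 | daaccadb
  14 |  14 | db
  15 |   1 | dbccbbadaaccadb

SA = [9, 10, 7, 13, 15, 6, 5, 2, 0, 12, 4, 11, 3, 8, 14, 1]
i: (SA[i-1],SA[i]) lcp shared
  1: (9,10) 1 'a'
  2: (10,7) 1 'a'
  3: (7,13) 2 'ad'
  4: (13,15) 0 ''
  5: (15,6) 1 'b'
  6: (6,5) 1 'b'
  7: (5,2) 1 'b'
  8: (2,0) 1 'b'
  9: (0,12) 0 ''
  10: (12,4) 1 'c'
  11: (4,11) 1 'c'
  12: (11,3) 2 'cc'
  13: (3,8) 0 ''
  14: (8,14) 1 'd'
  15: (14,1) 2 'db'

n(n+1)/2 = 16·17/2 = 136
Σ LCP = 0 + 1 + 1 + 2 + 0 + 1 + 1 + 1 + 1 + 0 + 1 + 1 + 2 + 0 + 1 + 2 = 15
distinct = 136 − 15 = 121

121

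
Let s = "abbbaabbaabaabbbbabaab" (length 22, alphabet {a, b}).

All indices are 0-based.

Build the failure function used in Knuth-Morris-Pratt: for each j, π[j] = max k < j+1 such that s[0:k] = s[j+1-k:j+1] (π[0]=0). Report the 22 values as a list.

[0, 0, 0, 0, 1, 1, 2, 3, 1, 1, 2, 1, 1, 2, 3, 4, 0, 1, 2, 1, 1, 2]

π[0] = 0
j=1 s[j]='b': π[1]=0 (border '')
j=2 s[j]='b': π[2]=0 (border '')
j=3 s[j]='b': π[3]=0 (border '')
j=4 s[j]='a': π[4]=1 (border 'a')
j=5 s[j]='a': k: 1→0; π[5]=1 (border 'a')
j=6 s[j]='b': π[6]=2 (border 'ab')
j=7 s[j]='b': π[7]=3 (border 'abb')
j=8 s[j]='a': k: 3→0; π[8]=1 (border 'a')
j=9 s[j]='a': k: 1→0; π[9]=1 (border 'a')
j=10 s[j]='b': π[10]=2 (border 'ab')
j=11 s[j]='a': k: 2→0; π[11]=1 (border 'a')
j=12 s[j]='a': k: 1→0; π[12]=1 (border 'a')
j=13 s[j]='b': π[13]=2 (border 'ab')
j=14 s[j]='b': π[14]=3 (border 'abb')
j=15 s[j]='b': π[15]=4 (border 'abbb')
j=16 s[j]='b': k: 4→0; π[16]=0 (border '')
j=17 s[j]='a': π[17]=1 (border 'a')
j=18 s[j]='b': π[18]=2 (border 'ab')
j=19 s[j]='a': k: 2→0; π[19]=1 (border 'a')
j=20 s[j]='a': k: 1→0; π[20]=1 (border 'a')
j=21 s[j]='b': π[21]=2 (border 'ab')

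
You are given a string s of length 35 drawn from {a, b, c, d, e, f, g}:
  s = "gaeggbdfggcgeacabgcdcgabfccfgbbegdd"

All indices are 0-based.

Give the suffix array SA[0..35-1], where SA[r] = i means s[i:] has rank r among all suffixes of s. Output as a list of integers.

[22, 15, 13, 1, 29, 5, 30, 23, 16, 14, 25, 18, 26, 20, 10, 34, 19, 33, 6, 12, 31, 2, 24, 27, 7, 21, 0, 28, 4, 17, 9, 32, 11, 3, 8]

rank | idx | suffix
   0 |  22 | abfccfgbbegdd
   1 |  15 | abgcdcgabfccfgbbegdd
   2 |  13 | acabgcdcgabfccfgbbegdd
   3 |   1 | aeggbdfggcgeacabgcdcgabfccfgbbegdd
   4 |  29 | bbegdd
   5 |   5 | bdfggcgeacabgcdcgabfccfgbbegdd
   6 |  30 | begdd
   7 |  23 | bfccfgbbegdd
   8 |  16 | bgcdcgabfccfgbbegdd
   9 |  14 | cabgcdcgabfccfgbbegdd
  10 |  25 | ccfgbbegdd
  11 |  18 | cdcgabfccfgbbegdd
  12 |  26 | cfgbbegdd
  13 |  20 | cgabfccfgbbegdd
  14 |  10 | cgeacabgcdcgabfccfgbbegdd
  15 |  34 | d
  16 |  19 | dcgabfccfgbbegdd
  17 |  33 | dd
  18 |   6 | dfggcgeacabgcdcgabfccfgbbegdd
  19 |  12 | eacabgcdcgabfccfgbbegdd
  20 |  31 | egdd
  21 |   2 | eggbdfggcgeacabgcdcgabfccfgbbegdd
  22 |  24 | fccfgbbegdd
  23 |  27 | fgbbegdd
  24 |   7 | fggcgeacabgcdcgabfccfgbbegdd
  25 |  21 | gabfccfgbbegdd
  26 |   0 | gaeggbdfggcgeacabgcdcgabfccfgbbegdd
  27 |  28 | gbbegdd
  28 |   4 | gbdfggcgeacabgcdcgabfccfgbbegdd
  29 |  17 | gcdcgabfccfgbbegdd
  30 |   9 | gcgeacabgcdcgabfccfgbbegdd
  31 |  32 | gdd
  32 |  11 | geacabgcdcgabfccfgbbegdd
  33 |   3 | ggbdfggcgeacabgcdcgabfccfgbbegdd
  34 |   8 | ggcgeacabgcdcgabfccfgbbegdd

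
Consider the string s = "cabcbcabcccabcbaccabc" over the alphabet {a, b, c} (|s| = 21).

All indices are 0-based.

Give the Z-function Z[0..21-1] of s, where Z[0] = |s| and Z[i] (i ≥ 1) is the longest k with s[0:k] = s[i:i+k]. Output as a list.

Z[0]=21
i=1: outside box; Z[1]=0
i=2: outside box; Z[2]=0
i=3: outside box; Z[3]=1 extend→box=[3,4)
i=4: outside box; Z[4]=0
i=5: outside box; Z[5]=4 extend→box=[5,9)
i=6: min(r-i=3, Z[1]=0)=0; Z[6]=0
i=7: min(r-i=2, Z[2]=0)=0; Z[7]=0
i=8: min(r-i=1, Z[3]=1)=1; Z[8]=1
i=9: outside box; Z[9]=1 extend→box=[9,10)
i=10: outside box; Z[10]=5 extend→box=[10,15)
i=11: min(r-i=4, Z[1]=0)=0; Z[11]=0
i=12: min(r-i=3, Z[2]=0)=0; Z[12]=0
i=13: min(r-i=2, Z[3]=1)=1; Z[13]=1
i=14: min(r-i=1, Z[4]=0)=0; Z[14]=0
i=15: outside box; Z[15]=0
i=16: outside box; Z[16]=1 extend→box=[16,17)
i=17: outside box; Z[17]=4 extend→box=[17,21)
i=18: min(r-i=3, Z[1]=0)=0; Z[18]=0
i=19: min(r-i=2, Z[2]=0)=0; Z[19]=0
i=20: min(r-i=1, Z[3]=1)=1; Z[20]=1

[21, 0, 0, 1, 0, 4, 0, 0, 1, 1, 5, 0, 0, 1, 0, 0, 1, 4, 0, 0, 1]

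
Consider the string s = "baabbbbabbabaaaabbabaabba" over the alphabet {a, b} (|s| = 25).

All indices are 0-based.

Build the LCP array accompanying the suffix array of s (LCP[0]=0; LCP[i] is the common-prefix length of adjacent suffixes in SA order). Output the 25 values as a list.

[0, 1, 3, 2, 5, 4, 1, 4, 2, 4, 7, 3, 0, 2, 3, 5, 2, 5, 3, 1, 3, 6, 4, 2, 3]

rank→(start, suffix):
  0 → (24, 'a')
  1 → (12, 'aaaabbabaabba')
  2 → (13, 'aaabbabaabba')
  3 → (20, 'aabba')
  4 → (14, 'aabbabaabba')
  5 → (1, 'aabbbbabbabaaaabbabaabba')
  6 → (10, 'abaaaabbabaabba')
  7 → (18, 'abaabba')
  8 → (21, 'abba')
  9 → (7, 'abbabaaaabbabaabba')
  10 → (15, 'abbabaabba')
  11 → (2, 'abbbbabbabaaaabbabaabba')
  12 → (23, 'ba')
  13 → (11, 'baaaabbabaabba')
  14 → (19, 'baabba')
  15 → (0, 'baabbbbabbabaaaabbabaabba')
  16 → (9, 'babaaaabbabaabba')
  17 → (17, 'babaabba')
  18 → (6, 'babbabaaaabbabaabba')
  19 → (22, 'bba')
  20 → (8, 'bbabaaaabbabaabba')
  21 → (16, 'bbabaabba')
  22 → (5, 'bbabbabaaaabbabaabba')
  23 → (4, 'bbbabbabaaaabbabaabba')
  24 → (3, 'bbbbabbabaaaabbabaabba')

SA = [24, 12, 13, 20, 14, 1, 10, 18, 21, 7, 15, 2, 23, 11, 19, 0, 9, 17, 6, 22, 8, 16, 5, 4, 3]
rank  pair      lcp
   1  s[24:],s[12:]  1  'a'
   2  s[12:],s[13:]  3  'aaa'
   3  s[13:],s[20:]  2  'aa'
   4  s[20:],s[14:]  5  'aabba'
   5  s[14:],s[1:]  4  'aabb'
   6  s[1:],s[10:]  1  'a'
   7  s[10:],s[18:]  4  'abaa'
   8  s[18:],s[21:]  2  'ab'
   9  s[21:],s[7:]  4  'abba'
  10  s[7:],s[15:]  7  'abbabaa'
  11  s[15:],s[2:]  3  'abb'
  12  s[2:],s[23:]  0  ''
  13  s[23:],s[11:]  2  'ba'
  14  s[11:],s[19:]  3  'baa'
  15  s[19:],s[0:]  5  'baabb'
  16  s[0:],s[9:]  2  'ba'
  17  s[9:],s[17:]  5  'babaa'
  18  s[17:],s[6:]  3  'bab'
  19  s[6:],s[22:]  1  'b'
  20  s[22:],s[8:]  3  'bba'
  21  s[8:],s[16:]  6  'bbabaa'
  22  s[16:],s[5:]  4  'bbab'
  23  s[5:],s[4:]  2  'bb'
  24  s[4:],s[3:]  3  'bbb'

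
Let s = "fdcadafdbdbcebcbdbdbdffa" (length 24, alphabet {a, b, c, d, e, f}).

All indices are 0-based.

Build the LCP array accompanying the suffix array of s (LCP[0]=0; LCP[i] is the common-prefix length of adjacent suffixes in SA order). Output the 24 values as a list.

[0, 1, 1, 0, 2, 1, 3, 4, 2, 0, 1, 1, 0, 1, 2, 4, 3, 1, 1, 0, 0, 1, 2, 1]

sorted suffixes:
  #0 SA[0]=23  'a'
  #1 SA[1]=3  'adafdbdbcebcbdbdbdffa'
  #2 SA[2]=5  'afdbdbcebcbdbdbdffa'
  #3 SA[3]=13  'bcbdbdbdffa'
  #4 SA[4]=10  'bcebcbdbdbdffa'
  #5 SA[5]=8  'bdbcebcbdbdbdffa'
  #6 SA[6]=15  'bdbdbdffa'
  #7 SA[7]=17  'bdbdffa'
  #8 SA[8]=19  'bdffa'
  #9 SA[9]=2  'cadafdbdbcebcbdbdbdffa'
  #10 SA[10]=14  'cbdbdbdffa'
  #11 SA[11]=11  'cebcbdbdbdffa'
  #12 SA[12]=4  'dafdbdbcebcbdbdbdffa'
  #13 SA[13]=9  'dbcebcbdbdbdffa'
  #14 SA[14]=7  'dbdbcebcbdbdbdffa'
  #15 SA[15]=16  'dbdbdffa'
  #16 SA[16]=18  'dbdffa'
  #17 SA[17]=1  'dcadafdbdbcebcbdbdbdffa'
  #18 SA[18]=20  'dffa'
  #19 SA[19]=12  'ebcbdbdbdffa'
  #20 SA[20]=22  'fa'
  #21 SA[21]=6  'fdbdbcebcbdbdbdffa'
  #22 SA[22]=0  'fdcadafdbdbcebcbdbdbdffa'
  #23 SA[23]=21  'ffa'

SA = [23, 3, 5, 13, 10, 8, 15, 17, 19, 2, 14, 11, 4, 9, 7, 16, 18, 1, 20, 12, 22, 6, 0, 21]
[i] adj suffixes → lcp
  [1] 23/3 → 1 ('a')
  [2] 3/5 → 1 ('a')
  [3] 5/13 → 0 ('')
  [4] 13/10 → 2 ('bc')
  [5] 10/8 → 1 ('b')
  [6] 8/15 → 3 ('bdb')
  [7] 15/17 → 4 ('bdbd')
  [8] 17/19 → 2 ('bd')
  [9] 19/2 → 0 ('')
  [10] 2/14 → 1 ('c')
  [11] 14/11 → 1 ('c')
  [12] 11/4 → 0 ('')
  [13] 4/9 → 1 ('d')
  [14] 9/7 → 2 ('db')
  [15] 7/16 → 4 ('dbdb')
  [16] 16/18 → 3 ('dbd')
  [17] 18/1 → 1 ('d')
  [18] 1/20 → 1 ('d')
  [19] 20/12 → 0 ('')
  [20] 12/22 → 0 ('')
  [21] 22/6 → 1 ('f')
  [22] 6/0 → 2 ('fd')
  [23] 0/21 → 1 ('f')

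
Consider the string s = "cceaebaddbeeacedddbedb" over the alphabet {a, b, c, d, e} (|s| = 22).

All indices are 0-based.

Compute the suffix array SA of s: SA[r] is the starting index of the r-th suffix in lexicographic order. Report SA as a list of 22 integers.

rank | idx | suffix
   0 |  12 | acedddbedb
   1 |   6 | addbeeacedddbedb
   2 |   3 | aebaddbeeacedddbedb
   3 |  21 | b
   4 |   5 | baddbeeacedddbedb
   5 |  18 | bedb
   6 |   9 | beeacedddbedb
   7 |   0 | cceaebaddbeeacedddbedb
   8 |   1 | ceaebaddbeeacedddbedb
   9 |  13 | cedddbedb
  10 |  20 | db
  11 |  17 | dbedb
  12 |   8 | dbeeacedddbedb
  13 |  16 | ddbedb
  14 |   7 | ddbeeacedddbedb
  15 |  15 | dddbedb
  16 |  11 | eacedddbedb
  17 |   2 | eaebaddbeeacedddbedb
  18 |   4 | ebaddbeeacedddbedb
  19 |  19 | edb
  20 |  14 | edddbedb
  21 |  10 | eeacedddbedb

[12, 6, 3, 21, 5, 18, 9, 0, 1, 13, 20, 17, 8, 16, 7, 15, 11, 2, 4, 19, 14, 10]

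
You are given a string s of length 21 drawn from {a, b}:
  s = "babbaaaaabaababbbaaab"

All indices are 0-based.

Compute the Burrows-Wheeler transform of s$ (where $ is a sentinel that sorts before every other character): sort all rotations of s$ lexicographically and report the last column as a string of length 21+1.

rank  rotation                last
    0  $babbaaaaabaababbbaaab  b
    1  aaaaabaababbbaaab$babb  b
    2  aaaabaababbbaaab$babba  a
    3  aaab$babbaaaaabaababbb  b
    4  aaabaababbbaaab$babbaa  a
    5  aab$babbaaaaabaababbba  a
    6  aabaababbbaaab$babbaaa  a
    7  aababbbaaab$babbaaaaab  b
    8  ab$babbaaaaabaababbbaa  a
    9  abaababbbaaab$babbaaaa  a
   10  ababbbaaab$babbaaaaaba  a
   11  abbaaaaabaababbbaaab$b  b
   12  abbbaaab$babbaaaaabaab  b
   13  b$babbaaaaabaababbbaaa  a
   14  baaaaabaababbbaaab$bab  b
   15  baaab$babbaaaaabaababb  b
   16  baababbbaaab$babbaaaaa  a
   17  babbaaaaabaababbbaaab$  $
   18  babbbaaab$babbaaaaabaa  a
   19  bbaaaaabaababbbaaab$ba  a
   20  bbaaab$babbaaaaabaabab  b
   21  bbbaaab$babbaaaaabaaba  a

bbabaaabaaabbabba$aaba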